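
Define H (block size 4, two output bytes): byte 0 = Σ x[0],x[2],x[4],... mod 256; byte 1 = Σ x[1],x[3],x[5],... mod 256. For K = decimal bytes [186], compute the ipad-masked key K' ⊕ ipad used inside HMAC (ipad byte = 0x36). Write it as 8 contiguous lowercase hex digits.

8c363636

Key decimal bytes [186] = ba is 1 byte ≤ B = 4; zero-pad to 4 bytes: K' = ba 00 00 00.
XOR each byte with 0x36: ba⊕36=8c, 00⊕36=36, 00⊕36=36, 00⊕36=36.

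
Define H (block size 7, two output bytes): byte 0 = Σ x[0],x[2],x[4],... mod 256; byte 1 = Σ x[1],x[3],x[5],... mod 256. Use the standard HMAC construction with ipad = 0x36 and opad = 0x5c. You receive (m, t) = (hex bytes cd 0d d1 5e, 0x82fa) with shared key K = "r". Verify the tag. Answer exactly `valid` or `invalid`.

invalid

Key "r" = 72 is 1 byte ≤ B = 7; zero-pad to 7 bytes: K' = 72 00 00 00 00 00 00.
K' ⊕ ipad = 44 36 36 36 36 36 36; K' ⊕ opad = 2e 5c 5c 5c 5c 5c 5c.
Inner hash: even-index sum = 337 mod 256 = 81; odd-index sum = 576 mod 256 = 64 → 51 40.
Outer hash (recomputed tag): even-index sum = 386 mod 256 = 130; odd-index sum = 357 mod 256 = 101 → 82 65.
Recomputed tag = 8265; claimed = 82fa → mismatch.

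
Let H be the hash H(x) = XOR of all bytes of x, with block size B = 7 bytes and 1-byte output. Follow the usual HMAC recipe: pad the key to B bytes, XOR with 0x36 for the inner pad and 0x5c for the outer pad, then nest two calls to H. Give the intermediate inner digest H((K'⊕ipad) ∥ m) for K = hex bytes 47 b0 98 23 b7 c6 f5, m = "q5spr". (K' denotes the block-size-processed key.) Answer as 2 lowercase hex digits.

cb

Key hex bytes 47 b0 98 23 b7 c6 f5 is exactly B = 7 bytes: K' = 47 b0 98 23 b7 c6 f5.
K' ⊕ ipad = 71 86 ae 15 81 f0 c3.
Inner input = 71 86 ae 15 81 f0 c3 ∥ 71 35 73 70 72.
Inner hash: XOR 71⊕86⊕ae⊕15⊕81⊕f0⊕c3⊕71⊕35⊕73⊕70⊕72 = cb.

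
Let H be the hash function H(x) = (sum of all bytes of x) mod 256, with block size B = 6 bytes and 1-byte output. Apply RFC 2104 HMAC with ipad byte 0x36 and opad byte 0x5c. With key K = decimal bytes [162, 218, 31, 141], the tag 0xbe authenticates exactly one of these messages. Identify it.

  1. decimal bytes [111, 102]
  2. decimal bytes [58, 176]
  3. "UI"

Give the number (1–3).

Key decimal bytes [162, 218, 31, 141] = a2 da 1f 8d is 4 bytes ≤ B = 6; zero-pad to 6 bytes: K' = a2 da 1f 8d 00 00.
K' ⊕ ipad = 94 ec 29 bb 36 36; K' ⊕ opad = fe 86 43 d1 5c 5c.
m1: inner = H(94 ec 29 bb 36 36 6f 66) = a5; tag = H(fe 86 43 d1 5c 5c a5) = f5
m2: inner = H(94 ec 29 bb 36 36 3a b0) = ba; tag = H(fe 86 43 d1 5c 5c ba) = 0a
m3: inner = H(94 ec 29 bb 36 36 55 49) = 6e; tag = H(fe 86 43 d1 5c 5c 6e) = be ← matches

3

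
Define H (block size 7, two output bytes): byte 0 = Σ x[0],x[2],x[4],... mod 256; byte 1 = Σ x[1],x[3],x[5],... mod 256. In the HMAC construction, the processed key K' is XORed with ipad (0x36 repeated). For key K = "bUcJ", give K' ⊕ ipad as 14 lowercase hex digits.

Key "bUcJ" = 62 55 63 4a is 4 bytes ≤ B = 7; zero-pad to 7 bytes: K' = 62 55 63 4a 00 00 00.
XOR each byte with 0x36: 62⊕36=54, 55⊕36=63, 63⊕36=55, 4a⊕36=7c, 00⊕36=36, 00⊕36=36, 00⊕36=36.

5463557c363636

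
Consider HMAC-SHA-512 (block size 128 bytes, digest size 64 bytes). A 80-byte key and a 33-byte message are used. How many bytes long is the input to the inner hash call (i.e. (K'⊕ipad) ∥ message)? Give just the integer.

161

Key is 80 ≤ 128 bytes, zero-padded: |K'| = 128.
Inner input = (K'⊕ipad) ∥ m → 128 + 33 = 161 bytes.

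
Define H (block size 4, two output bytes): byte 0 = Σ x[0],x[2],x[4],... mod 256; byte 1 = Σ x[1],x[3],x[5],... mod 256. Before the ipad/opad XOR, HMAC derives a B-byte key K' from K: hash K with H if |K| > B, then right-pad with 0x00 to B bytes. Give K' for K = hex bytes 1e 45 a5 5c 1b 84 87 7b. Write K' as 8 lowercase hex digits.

|K| = 8 > B = 4, so first hash the key.
H(K): even-index sum = 357 mod 256 = 101; odd-index sum = 416 mod 256 = 160 → 65 a0.
Zero-pad H(K) = 65 a0 to 4 bytes: K' = 65 a0 00 00.

65a00000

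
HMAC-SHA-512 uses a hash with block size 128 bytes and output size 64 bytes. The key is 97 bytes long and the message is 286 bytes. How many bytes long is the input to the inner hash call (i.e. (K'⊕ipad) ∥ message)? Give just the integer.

414

Key is 97 ≤ 128 bytes, zero-padded: |K'| = 128.
Inner input = (K'⊕ipad) ∥ m → 128 + 286 = 414 bytes.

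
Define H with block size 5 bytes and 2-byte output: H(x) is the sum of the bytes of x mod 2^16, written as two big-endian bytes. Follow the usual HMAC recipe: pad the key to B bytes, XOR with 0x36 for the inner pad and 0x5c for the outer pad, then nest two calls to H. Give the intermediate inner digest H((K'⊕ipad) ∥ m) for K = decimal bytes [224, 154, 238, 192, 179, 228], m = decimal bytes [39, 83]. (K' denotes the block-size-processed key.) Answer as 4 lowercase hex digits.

Key decimal bytes [224, 154, 238, 192, 179, 228] = e0 9a ee c0 b3 e4 is 6 bytes > B = 5, so hash it first: H(key) = 04 bf, then zero-pad to 5 bytes: K' = 04 bf 00 00 00.
K' ⊕ ipad = 32 89 36 36 36.
Inner input = 32 89 36 36 36 ∥ 27 53.
Inner hash: sum = 50+137+54+54+54+39+83 = 471 → 01 d7.

01d7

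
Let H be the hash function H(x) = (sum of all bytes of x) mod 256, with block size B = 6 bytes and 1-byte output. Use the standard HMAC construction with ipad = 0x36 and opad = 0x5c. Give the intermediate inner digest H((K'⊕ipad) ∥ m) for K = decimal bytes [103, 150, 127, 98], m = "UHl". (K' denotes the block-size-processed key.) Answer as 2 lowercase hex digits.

Key decimal bytes [103, 150, 127, 98] = 67 96 7f 62 is 4 bytes ≤ B = 6; zero-pad to 6 bytes: K' = 67 96 7f 62 00 00.
K' ⊕ ipad = 51 a0 49 54 36 36.
Inner input = 51 a0 49 54 36 36 ∥ 55 48 6c.
Inner hash: sum = 81+160+73+84+54+54+85+72+108 = 771; mod 256 = 3 → 03.

03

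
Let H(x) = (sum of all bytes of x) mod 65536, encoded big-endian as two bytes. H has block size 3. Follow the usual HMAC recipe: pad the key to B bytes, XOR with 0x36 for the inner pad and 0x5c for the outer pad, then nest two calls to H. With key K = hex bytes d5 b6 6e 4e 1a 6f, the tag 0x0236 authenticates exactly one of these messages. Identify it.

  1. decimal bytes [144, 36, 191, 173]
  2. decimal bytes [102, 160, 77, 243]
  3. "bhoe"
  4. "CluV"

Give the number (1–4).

Key hex bytes d5 b6 6e 4e 1a 6f is 6 bytes > B = 3, so hash it first: H(key) = 02 d0, then zero-pad to 3 bytes: K' = 02 d0 00.
K' ⊕ ipad = 34 e6 36; K' ⊕ opad = 5e 8c 5c.
m1: inner = H(34 e6 36 90 24 bf ad) = 03 70; tag = H(5e 8c 5c 03 70) = 01b9
m2: inner = H(34 e6 36 66 a0 4d f3) = 03 96; tag = H(5e 8c 5c 03 96) = 01df
m3: inner = H(34 e6 36 62 68 6f 65) = 02 ee; tag = H(5e 8c 5c 02 ee) = 0236 ← matches
m4: inner = H(34 e6 36 43 6c 75 56) = 02 ca; tag = H(5e 8c 5c 02 ca) = 0212

3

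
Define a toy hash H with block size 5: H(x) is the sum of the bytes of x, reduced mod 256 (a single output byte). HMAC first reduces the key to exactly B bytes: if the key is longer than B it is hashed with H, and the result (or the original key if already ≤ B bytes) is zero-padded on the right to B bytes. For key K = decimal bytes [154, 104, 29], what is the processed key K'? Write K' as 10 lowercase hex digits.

9a681d0000

Key decimal bytes [154, 104, 29] = 9a 68 1d is 3 bytes ≤ B = 5; zero-pad to 5 bytes: K' = 9a 68 1d 00 00.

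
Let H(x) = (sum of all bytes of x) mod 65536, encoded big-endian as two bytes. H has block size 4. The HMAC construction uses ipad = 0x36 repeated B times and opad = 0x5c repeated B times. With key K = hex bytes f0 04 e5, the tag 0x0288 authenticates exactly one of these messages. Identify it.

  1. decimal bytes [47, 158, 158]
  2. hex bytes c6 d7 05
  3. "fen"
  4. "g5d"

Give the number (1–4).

Key hex bytes f0 04 e5 is 3 bytes ≤ B = 4; zero-pad to 4 bytes: K' = f0 04 e5 00.
K' ⊕ ipad = c6 32 d3 36; K' ⊕ opad = ac 58 b9 5c.
m1: inner = H(c6 32 d3 36 2f 9e 9e) = 03 6c; tag = H(ac 58 b9 5c 03 6c) = 0288 ← matches
m2: inner = H(c6 32 d3 36 c6 d7 05) = 03 a3; tag = H(ac 58 b9 5c 03 a3) = 02bf
m3: inner = H(c6 32 d3 36 66 65 6e) = 03 3a; tag = H(ac 58 b9 5c 03 3a) = 0256
m4: inner = H(c6 32 d3 36 67 35 64) = 03 01; tag = H(ac 58 b9 5c 03 01) = 021d

1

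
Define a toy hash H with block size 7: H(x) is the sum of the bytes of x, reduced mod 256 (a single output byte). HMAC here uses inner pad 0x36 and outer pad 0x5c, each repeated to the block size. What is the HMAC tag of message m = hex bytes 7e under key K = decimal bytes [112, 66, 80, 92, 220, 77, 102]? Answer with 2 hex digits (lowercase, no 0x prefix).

de

Key decimal bytes [112, 66, 80, 92, 220, 77, 102] = 70 42 50 5c dc 4d 66 is exactly B = 7 bytes: K' = 70 42 50 5c dc 4d 66.
K' ⊕ ipad = 46 74 66 6a ea 7b 50.  K' ⊕ opad = 2c 1e 0c 00 80 11 3a.
Inner input = (K'⊕ipad) ∥ m = 46 74 66 6a ea 7b 50 ∥ 7e.
Inner hash: sum = 70+116+102+106+234+123+80+126 = 957; mod 256 = 189 → bd.
Outer input = (K'⊕opad) ∥ inner = 2c 1e 0c 00 80 11 3a ∥ bd.
Outer hash (tag): sum = 44+30+12+0+128+17+58+189 = 478; mod 256 = 222 → de.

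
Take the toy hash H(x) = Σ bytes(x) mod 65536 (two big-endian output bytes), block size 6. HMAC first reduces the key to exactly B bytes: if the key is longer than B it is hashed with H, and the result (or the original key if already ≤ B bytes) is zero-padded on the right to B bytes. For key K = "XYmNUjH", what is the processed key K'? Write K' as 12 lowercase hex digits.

|K| = 7 > B = 6, so first hash the key.
H(K): sum = 88+89+109+78+85+106+72 = 627 → 02 73.
Zero-pad H(K) = 02 73 to 6 bytes: K' = 02 73 00 00 00 00.

027300000000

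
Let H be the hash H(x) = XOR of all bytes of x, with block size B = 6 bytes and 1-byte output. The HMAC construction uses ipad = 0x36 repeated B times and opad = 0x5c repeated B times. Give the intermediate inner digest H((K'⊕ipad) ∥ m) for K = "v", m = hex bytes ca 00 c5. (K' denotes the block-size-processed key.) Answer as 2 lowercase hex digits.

79

Key "v" = 76 is 1 byte ≤ B = 6; zero-pad to 6 bytes: K' = 76 00 00 00 00 00.
K' ⊕ ipad = 40 36 36 36 36 36.
Inner input = 40 36 36 36 36 36 ∥ ca 00 c5.
Inner hash: XOR 40⊕36⊕36⊕36⊕36⊕36⊕ca⊕00⊕c5 = 79.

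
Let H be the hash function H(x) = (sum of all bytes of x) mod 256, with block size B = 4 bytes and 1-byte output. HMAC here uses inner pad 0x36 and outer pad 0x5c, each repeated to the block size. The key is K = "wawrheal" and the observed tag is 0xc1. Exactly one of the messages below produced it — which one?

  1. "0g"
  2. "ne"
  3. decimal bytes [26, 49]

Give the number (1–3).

Key "wawrheal" = 77 61 77 72 68 65 61 6c is 8 bytes > B = 4, so hash it first: H(key) = 5b, then zero-pad to 4 bytes: K' = 5b 00 00 00.
K' ⊕ ipad = 6d 36 36 36; K' ⊕ opad = 07 5c 5c 5c.
m1: inner = H(6d 36 36 36 30 67) = a6; tag = H(07 5c 5c 5c a6) = c1 ← matches
m2: inner = H(6d 36 36 36 6e 65) = e2; tag = H(07 5c 5c 5c e2) = fd
m3: inner = H(6d 36 36 36 1a 31) = 5a; tag = H(07 5c 5c 5c 5a) = 75

1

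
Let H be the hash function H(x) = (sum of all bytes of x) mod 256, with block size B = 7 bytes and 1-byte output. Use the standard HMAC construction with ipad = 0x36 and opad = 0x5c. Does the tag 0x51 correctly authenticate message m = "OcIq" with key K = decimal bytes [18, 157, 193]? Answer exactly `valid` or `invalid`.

invalid

Key decimal bytes [18, 157, 193] = 12 9d c1 is 3 bytes ≤ B = 7; zero-pad to 7 bytes: K' = 12 9d c1 00 00 00 00.
K' ⊕ ipad = 24 ab f7 36 36 36 36; K' ⊕ opad = 4e c1 9d 5c 5c 5c 5c.
Inner hash: sum = 36+171+247+54+54+54+54+79+99+73+113 = 1034; mod 256 = 10 → 0a.
Outer hash (recomputed tag): sum = 78+193+157+92+92+92+92+10 = 806; mod 256 = 38 → 26.
Recomputed tag = 26; claimed = 51 → mismatch.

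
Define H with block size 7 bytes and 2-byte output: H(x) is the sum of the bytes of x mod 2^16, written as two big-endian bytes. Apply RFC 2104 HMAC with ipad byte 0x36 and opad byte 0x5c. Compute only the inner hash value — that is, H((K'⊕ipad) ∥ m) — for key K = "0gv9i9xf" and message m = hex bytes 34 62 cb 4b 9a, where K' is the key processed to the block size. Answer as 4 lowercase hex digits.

0478

Key "0gv9i9xf" = 30 67 76 39 69 39 78 66 is 8 bytes > B = 7, so hash it first: H(key) = 02 c6, then zero-pad to 7 bytes: K' = 02 c6 00 00 00 00 00.
K' ⊕ ipad = 34 f0 36 36 36 36 36.
Inner input = 34 f0 36 36 36 36 36 ∥ 34 62 cb 4b 9a.
Inner hash: sum = 52+240+54+54+54+54+54+52+98+203+75+154 = 1144 → 04 78.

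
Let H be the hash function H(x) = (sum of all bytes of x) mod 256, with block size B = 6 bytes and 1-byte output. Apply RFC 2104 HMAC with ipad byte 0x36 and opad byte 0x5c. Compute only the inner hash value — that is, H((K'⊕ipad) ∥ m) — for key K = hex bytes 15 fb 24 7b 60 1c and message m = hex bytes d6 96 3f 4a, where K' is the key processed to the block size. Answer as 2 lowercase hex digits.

Key hex bytes 15 fb 24 7b 60 1c is exactly B = 6 bytes: K' = 15 fb 24 7b 60 1c.
K' ⊕ ipad = 23 cd 12 4d 56 2a.
Inner input = 23 cd 12 4d 56 2a ∥ d6 96 3f 4a.
Inner hash: sum = 35+205+18+77+86+42+214+150+63+74 = 964; mod 256 = 196 → c4.

c4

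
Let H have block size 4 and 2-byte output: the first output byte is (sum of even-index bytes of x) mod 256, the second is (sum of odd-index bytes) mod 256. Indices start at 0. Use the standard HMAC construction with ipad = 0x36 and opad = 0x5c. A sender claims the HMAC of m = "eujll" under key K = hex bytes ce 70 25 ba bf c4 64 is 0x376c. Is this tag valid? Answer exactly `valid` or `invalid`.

Key hex bytes ce 70 25 ba bf c4 64 is 7 bytes > B = 4, so hash it first: H(key) = 16 ee, then zero-pad to 4 bytes: K' = 16 ee 00 00.
K' ⊕ ipad = 20 d8 36 36; K' ⊕ opad = 4a b2 5c 5c.
Inner hash: even-index sum = 401 mod 256 = 145; odd-index sum = 495 mod 256 = 239 → 91 ef.
Outer hash (recomputed tag): even-index sum = 311 mod 256 = 55; odd-index sum = 509 mod 256 = 253 → 37 fd.
Recomputed tag = 37fd; claimed = 376c → mismatch.

invalid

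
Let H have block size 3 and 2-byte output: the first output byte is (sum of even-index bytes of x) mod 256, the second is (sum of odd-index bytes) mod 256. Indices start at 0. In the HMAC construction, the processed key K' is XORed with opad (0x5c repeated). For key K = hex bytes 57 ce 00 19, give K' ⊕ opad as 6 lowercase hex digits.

Key hex bytes 57 ce 00 19 is 4 bytes > B = 3, so hash it first: H(key) = 57 e7, then zero-pad to 3 bytes: K' = 57 e7 00.
XOR each byte with 0x5c: 57⊕5c=0b, e7⊕5c=bb, 00⊕5c=5c.

0bbb5c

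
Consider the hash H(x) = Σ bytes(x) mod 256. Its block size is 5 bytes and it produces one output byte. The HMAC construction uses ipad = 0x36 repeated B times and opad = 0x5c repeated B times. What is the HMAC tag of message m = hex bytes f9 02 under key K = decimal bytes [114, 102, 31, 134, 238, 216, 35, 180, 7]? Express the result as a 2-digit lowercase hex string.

Key decimal bytes [114, 102, 31, 134, 238, 216, 35, 180, 7] = 72 66 1f 86 ee d8 23 b4 07 is 9 bytes > B = 5, so hash it first: H(key) = 21, then zero-pad to 5 bytes: K' = 21 00 00 00 00.
K' ⊕ ipad = 17 36 36 36 36.  K' ⊕ opad = 7d 5c 5c 5c 5c.
Inner input = (K'⊕ipad) ∥ m = 17 36 36 36 36 ∥ f9 02.
Inner hash: sum = 23+54+54+54+54+249+2 = 490; mod 256 = 234 → ea.
Outer input = (K'⊕opad) ∥ inner = 7d 5c 5c 5c 5c ∥ ea.
Outer hash (tag): sum = 125+92+92+92+92+234 = 727; mod 256 = 215 → d7.

d7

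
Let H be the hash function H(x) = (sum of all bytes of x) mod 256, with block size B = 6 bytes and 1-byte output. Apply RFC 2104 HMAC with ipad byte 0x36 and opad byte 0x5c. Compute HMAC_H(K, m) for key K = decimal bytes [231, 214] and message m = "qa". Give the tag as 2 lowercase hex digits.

Key decimal bytes [231, 214] = e7 d6 is 2 bytes ≤ B = 6; zero-pad to 6 bytes: K' = e7 d6 00 00 00 00.
K' ⊕ ipad = d1 e0 36 36 36 36.  K' ⊕ opad = bb 8a 5c 5c 5c 5c.
Inner input = (K'⊕ipad) ∥ m = d1 e0 36 36 36 36 ∥ 71 61.
Inner hash: sum = 209+224+54+54+54+54+113+97 = 859; mod 256 = 91 → 5b.
Outer input = (K'⊕opad) ∥ inner = bb 8a 5c 5c 5c 5c ∥ 5b.
Outer hash (tag): sum = 187+138+92+92+92+92+91 = 784; mod 256 = 16 → 10.

10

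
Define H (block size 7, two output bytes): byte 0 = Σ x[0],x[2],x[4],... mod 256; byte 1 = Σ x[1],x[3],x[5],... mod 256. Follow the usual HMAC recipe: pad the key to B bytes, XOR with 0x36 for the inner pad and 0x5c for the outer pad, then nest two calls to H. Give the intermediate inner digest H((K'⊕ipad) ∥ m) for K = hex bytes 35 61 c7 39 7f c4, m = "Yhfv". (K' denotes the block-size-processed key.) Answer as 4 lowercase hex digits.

Key hex bytes 35 61 c7 39 7f c4 is 6 bytes ≤ B = 7; zero-pad to 7 bytes: K' = 35 61 c7 39 7f c4 00.
K' ⊕ ipad = 03 57 f1 0f 49 f2 36.
Inner input = 03 57 f1 0f 49 f2 36 ∥ 59 68 66 76.
Inner hash: even-index sum = 593 mod 256 = 81; odd-index sum = 535 mod 256 = 23 → 51 17.

5117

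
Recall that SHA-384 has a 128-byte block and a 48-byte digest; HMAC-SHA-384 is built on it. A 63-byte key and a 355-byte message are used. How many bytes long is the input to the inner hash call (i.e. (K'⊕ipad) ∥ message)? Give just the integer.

Key is 63 ≤ 128 bytes, zero-padded: |K'| = 128.
Inner input = (K'⊕ipad) ∥ m → 128 + 355 = 483 bytes.

483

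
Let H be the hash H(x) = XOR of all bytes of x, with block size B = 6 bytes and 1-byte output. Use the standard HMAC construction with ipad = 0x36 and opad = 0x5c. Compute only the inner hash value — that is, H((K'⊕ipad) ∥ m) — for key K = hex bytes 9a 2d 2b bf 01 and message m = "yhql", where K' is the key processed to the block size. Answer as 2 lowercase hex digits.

2e

Key hex bytes 9a 2d 2b bf 01 is 5 bytes ≤ B = 6; zero-pad to 6 bytes: K' = 9a 2d 2b bf 01 00.
K' ⊕ ipad = ac 1b 1d 89 37 36.
Inner input = ac 1b 1d 89 37 36 ∥ 79 68 71 6c.
Inner hash: XOR ac⊕1b⊕1d⊕89⊕37⊕36⊕79⊕68⊕71⊕6c = 2e.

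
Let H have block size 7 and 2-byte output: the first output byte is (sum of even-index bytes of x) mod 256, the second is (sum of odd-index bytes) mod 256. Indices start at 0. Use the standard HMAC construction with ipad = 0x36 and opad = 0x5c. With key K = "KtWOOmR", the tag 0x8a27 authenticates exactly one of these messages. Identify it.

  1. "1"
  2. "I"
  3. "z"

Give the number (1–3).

Key "KtWOOmR" = 4b 74 57 4f 4f 6d 52 is exactly B = 7 bytes: K' = 4b 74 57 4f 4f 6d 52.
K' ⊕ ipad = 7d 42 61 79 79 5b 64; K' ⊕ opad = 17 28 0b 13 13 31 0e.
m1: inner = H(7d 42 61 79 79 5b 64 31) = bb 47; tag = H(17 28 0b 13 13 31 0e bb 47) = 8a27 ← matches
m2: inner = H(7d 42 61 79 79 5b 64 49) = bb 5f; tag = H(17 28 0b 13 13 31 0e bb 5f) = a227
m3: inner = H(7d 42 61 79 79 5b 64 7a) = bb 90; tag = H(17 28 0b 13 13 31 0e bb 90) = d327

1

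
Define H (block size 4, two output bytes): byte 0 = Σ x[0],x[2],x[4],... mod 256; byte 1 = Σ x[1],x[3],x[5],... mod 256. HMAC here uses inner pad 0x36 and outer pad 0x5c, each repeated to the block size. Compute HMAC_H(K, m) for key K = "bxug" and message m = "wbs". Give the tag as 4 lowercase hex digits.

e860

Key "bxug" = 62 78 75 67 is exactly B = 4 bytes: K' = 62 78 75 67.
K' ⊕ ipad = 54 4e 43 51.  K' ⊕ opad = 3e 24 29 3b.
Inner input = (K'⊕ipad) ∥ m = 54 4e 43 51 ∥ 77 62 73.
Inner hash: even-index sum = 385 mod 256 = 129; odd-index sum = 257 mod 256 = 1 → 81 01.
Outer input = (K'⊕opad) ∥ inner = 3e 24 29 3b ∥ 81 01.
Outer hash (tag): even-index sum = 232 mod 256 = 232; odd-index sum = 96 mod 256 = 96 → e8 60.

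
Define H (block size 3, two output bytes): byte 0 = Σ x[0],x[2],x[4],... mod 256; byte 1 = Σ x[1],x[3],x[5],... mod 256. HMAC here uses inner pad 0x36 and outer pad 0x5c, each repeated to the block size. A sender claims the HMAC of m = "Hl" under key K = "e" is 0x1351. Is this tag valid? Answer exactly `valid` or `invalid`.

Key "e" = 65 is 1 byte ≤ B = 3; zero-pad to 3 bytes: K' = 65 00 00.
K' ⊕ ipad = 53 36 36; K' ⊕ opad = 39 5c 5c.
Inner hash: even-index sum = 245 mod 256 = 245; odd-index sum = 126 mod 256 = 126 → f5 7e.
Outer hash (recomputed tag): even-index sum = 275 mod 256 = 19; odd-index sum = 337 mod 256 = 81 → 13 51.
Recomputed tag = 1351; claimed = 1351 → match.

valid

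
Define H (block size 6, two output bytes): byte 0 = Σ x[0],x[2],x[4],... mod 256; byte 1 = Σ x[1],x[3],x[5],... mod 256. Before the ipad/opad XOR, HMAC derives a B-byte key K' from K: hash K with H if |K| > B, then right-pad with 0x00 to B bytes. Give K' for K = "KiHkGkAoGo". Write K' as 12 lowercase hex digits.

|K| = 10 > B = 6, so first hash the key.
H(K): even-index sum = 354 mod 256 = 98; odd-index sum = 541 mod 256 = 29 → 62 1d.
Zero-pad H(K) = 62 1d to 6 bytes: K' = 62 1d 00 00 00 00.

621d00000000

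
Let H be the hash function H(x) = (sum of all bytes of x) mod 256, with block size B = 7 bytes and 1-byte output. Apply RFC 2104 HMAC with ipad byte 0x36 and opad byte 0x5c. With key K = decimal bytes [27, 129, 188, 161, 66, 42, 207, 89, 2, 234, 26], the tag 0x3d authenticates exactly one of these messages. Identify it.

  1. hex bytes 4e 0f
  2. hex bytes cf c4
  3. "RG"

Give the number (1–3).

1

Key decimal bytes [27, 129, 188, 161, 66, 42, 207, 89, 2, 234, 26] = 1b 81 bc a1 42 2a cf 59 02 ea 1a is 11 bytes > B = 7, so hash it first: H(key) = 93, then zero-pad to 7 bytes: K' = 93 00 00 00 00 00 00.
K' ⊕ ipad = a5 36 36 36 36 36 36; K' ⊕ opad = cf 5c 5c 5c 5c 5c 5c.
m1: inner = H(a5 36 36 36 36 36 36 4e 0f) = 46; tag = H(cf 5c 5c 5c 5c 5c 5c 46) = 3d ← matches
m2: inner = H(a5 36 36 36 36 36 36 cf c4) = 7c; tag = H(cf 5c 5c 5c 5c 5c 5c 7c) = 73
m3: inner = H(a5 36 36 36 36 36 36 52 47) = 82; tag = H(cf 5c 5c 5c 5c 5c 5c 82) = 79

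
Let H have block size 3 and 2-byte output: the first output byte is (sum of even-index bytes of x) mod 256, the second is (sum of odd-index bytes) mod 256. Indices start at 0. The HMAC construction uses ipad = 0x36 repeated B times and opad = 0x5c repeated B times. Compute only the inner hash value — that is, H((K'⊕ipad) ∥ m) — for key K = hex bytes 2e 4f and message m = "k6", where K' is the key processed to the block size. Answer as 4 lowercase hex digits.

84e4

Key hex bytes 2e 4f is 2 bytes ≤ B = 3; zero-pad to 3 bytes: K' = 2e 4f 00.
K' ⊕ ipad = 18 79 36.
Inner input = 18 79 36 ∥ 6b 36.
Inner hash: even-index sum = 132 mod 256 = 132; odd-index sum = 228 mod 256 = 228 → 84 e4.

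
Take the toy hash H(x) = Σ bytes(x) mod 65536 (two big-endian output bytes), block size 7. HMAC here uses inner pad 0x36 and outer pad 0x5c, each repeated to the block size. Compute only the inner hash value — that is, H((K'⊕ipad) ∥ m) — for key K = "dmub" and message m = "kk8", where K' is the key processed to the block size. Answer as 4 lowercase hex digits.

Key "dmub" = 64 6d 75 62 is 4 bytes ≤ B = 7; zero-pad to 7 bytes: K' = 64 6d 75 62 00 00 00.
K' ⊕ ipad = 52 5b 43 54 36 36 36.
Inner input = 52 5b 43 54 36 36 36 ∥ 6b 6b 38.
Inner hash: sum = 82+91+67+84+54+54+54+107+107+56 = 756 → 02 f4.

02f4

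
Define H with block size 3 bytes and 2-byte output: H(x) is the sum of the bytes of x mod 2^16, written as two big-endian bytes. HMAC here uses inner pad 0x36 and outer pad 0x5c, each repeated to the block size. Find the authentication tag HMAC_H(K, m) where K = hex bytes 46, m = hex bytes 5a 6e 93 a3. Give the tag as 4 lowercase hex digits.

01ae

Key hex bytes 46 is 1 byte ≤ B = 3; zero-pad to 3 bytes: K' = 46 00 00.
K' ⊕ ipad = 70 36 36.  K' ⊕ opad = 1a 5c 5c.
Inner input = (K'⊕ipad) ∥ m = 70 36 36 ∥ 5a 6e 93 a3.
Inner hash: sum = 112+54+54+90+110+147+163 = 730 → 02 da.
Outer input = (K'⊕opad) ∥ inner = 1a 5c 5c ∥ 02 da.
Outer hash (tag): sum = 26+92+92+2+218 = 430 → 01 ae.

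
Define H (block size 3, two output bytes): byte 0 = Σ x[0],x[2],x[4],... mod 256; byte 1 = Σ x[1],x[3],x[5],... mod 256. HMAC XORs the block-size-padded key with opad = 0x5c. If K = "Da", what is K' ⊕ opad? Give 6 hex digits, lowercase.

183d5c

Key "Da" = 44 61 is 2 bytes ≤ B = 3; zero-pad to 3 bytes: K' = 44 61 00.
XOR each byte with 0x5c: 44⊕5c=18, 61⊕5c=3d, 00⊕5c=5c.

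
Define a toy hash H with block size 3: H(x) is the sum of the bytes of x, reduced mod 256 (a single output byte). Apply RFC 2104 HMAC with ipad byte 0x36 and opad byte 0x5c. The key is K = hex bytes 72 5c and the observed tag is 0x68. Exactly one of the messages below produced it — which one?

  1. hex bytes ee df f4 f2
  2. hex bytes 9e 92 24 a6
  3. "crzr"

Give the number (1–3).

2

Key hex bytes 72 5c is 2 bytes ≤ B = 3; zero-pad to 3 bytes: K' = 72 5c 00.
K' ⊕ ipad = 44 6a 36; K' ⊕ opad = 2e 00 5c.
m1: inner = H(44 6a 36 ee df f4 f2) = 97; tag = H(2e 00 5c 97) = 21
m2: inner = H(44 6a 36 9e 92 24 a6) = de; tag = H(2e 00 5c de) = 68 ← matches
m3: inner = H(44 6a 36 63 72 7a 72) = a5; tag = H(2e 00 5c a5) = 2f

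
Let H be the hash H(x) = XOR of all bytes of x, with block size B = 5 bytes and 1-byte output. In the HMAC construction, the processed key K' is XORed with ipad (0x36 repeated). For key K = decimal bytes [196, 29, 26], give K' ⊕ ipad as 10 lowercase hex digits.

f22b2c3636

Key decimal bytes [196, 29, 26] = c4 1d 1a is 3 bytes ≤ B = 5; zero-pad to 5 bytes: K' = c4 1d 1a 00 00.
XOR each byte with 0x36: c4⊕36=f2, 1d⊕36=2b, 1a⊕36=2c, 00⊕36=36, 00⊕36=36.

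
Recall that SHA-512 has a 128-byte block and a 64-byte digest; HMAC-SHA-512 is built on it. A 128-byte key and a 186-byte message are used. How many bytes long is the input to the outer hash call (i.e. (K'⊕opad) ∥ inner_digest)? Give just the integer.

Key is 128 ≤ 128 bytes, zero-padded: |K'| = 128.
Outer input = (K'⊕opad) ∥ H(inner) → 128 + 64 = 192 bytes.

192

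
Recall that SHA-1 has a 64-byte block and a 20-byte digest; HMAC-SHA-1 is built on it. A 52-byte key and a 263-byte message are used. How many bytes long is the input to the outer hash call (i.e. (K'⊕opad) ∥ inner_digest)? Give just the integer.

84

Key is 52 ≤ 64 bytes, zero-padded: |K'| = 64.
Outer input = (K'⊕opad) ∥ H(inner) → 64 + 20 = 84 bytes.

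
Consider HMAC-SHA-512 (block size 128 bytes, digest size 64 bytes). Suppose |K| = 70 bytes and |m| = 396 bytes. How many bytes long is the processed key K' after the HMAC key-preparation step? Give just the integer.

128

Key is 70 ≤ 128 bytes, zero-padded: |K'| = 128.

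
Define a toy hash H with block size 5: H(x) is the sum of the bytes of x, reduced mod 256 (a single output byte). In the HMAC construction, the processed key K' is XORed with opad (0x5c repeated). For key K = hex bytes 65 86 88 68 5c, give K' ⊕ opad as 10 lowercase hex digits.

39dad43400

Key hex bytes 65 86 88 68 5c is exactly B = 5 bytes: K' = 65 86 88 68 5c.
XOR each byte with 0x5c: 65⊕5c=39, 86⊕5c=da, 88⊕5c=d4, 68⊕5c=34, 5c⊕5c=00.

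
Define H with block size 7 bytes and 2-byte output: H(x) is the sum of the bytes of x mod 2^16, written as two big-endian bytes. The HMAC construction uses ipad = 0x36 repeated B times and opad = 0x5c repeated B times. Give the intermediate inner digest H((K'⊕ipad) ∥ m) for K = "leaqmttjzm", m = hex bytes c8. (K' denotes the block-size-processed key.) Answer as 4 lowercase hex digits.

0287

Key "leaqmttjzm" = 6c 65 61 71 6d 74 74 6a 7a 6d is 10 bytes > B = 7, so hash it first: H(key) = 04 49, then zero-pad to 7 bytes: K' = 04 49 00 00 00 00 00.
K' ⊕ ipad = 32 7f 36 36 36 36 36.
Inner input = 32 7f 36 36 36 36 36 ∥ c8.
Inner hash: sum = 50+127+54+54+54+54+54+200 = 647 → 02 87.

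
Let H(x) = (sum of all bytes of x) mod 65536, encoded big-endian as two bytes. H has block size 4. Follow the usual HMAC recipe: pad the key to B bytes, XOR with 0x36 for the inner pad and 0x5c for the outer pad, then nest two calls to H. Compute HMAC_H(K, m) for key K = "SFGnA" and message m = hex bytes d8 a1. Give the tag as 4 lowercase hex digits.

Key "SFGnA" = 53 46 47 6e 41 is 5 bytes > B = 4, so hash it first: H(key) = 01 8f, then zero-pad to 4 bytes: K' = 01 8f 00 00.
K' ⊕ ipad = 37 b9 36 36.  K' ⊕ opad = 5d d3 5c 5c.
Inner input = (K'⊕ipad) ∥ m = 37 b9 36 36 ∥ d8 a1.
Inner hash: sum = 55+185+54+54+216+161 = 725 → 02 d5.
Outer input = (K'⊕opad) ∥ inner = 5d d3 5c 5c ∥ 02 d5.
Outer hash (tag): sum = 93+211+92+92+2+213 = 703 → 02 bf.

02bf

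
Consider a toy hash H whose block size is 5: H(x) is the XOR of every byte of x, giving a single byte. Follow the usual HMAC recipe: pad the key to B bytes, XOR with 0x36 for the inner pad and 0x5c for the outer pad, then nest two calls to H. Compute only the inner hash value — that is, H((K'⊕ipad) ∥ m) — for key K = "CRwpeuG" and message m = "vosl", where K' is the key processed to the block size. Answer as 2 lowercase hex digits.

71

Key "CRwpeuG" = 43 52 77 70 65 75 47 is 7 bytes > B = 5, so hash it first: H(key) = 41, then zero-pad to 5 bytes: K' = 41 00 00 00 00.
K' ⊕ ipad = 77 36 36 36 36.
Inner input = 77 36 36 36 36 ∥ 76 6f 73 6c.
Inner hash: XOR 77⊕36⊕36⊕36⊕36⊕76⊕6f⊕73⊕6c = 71.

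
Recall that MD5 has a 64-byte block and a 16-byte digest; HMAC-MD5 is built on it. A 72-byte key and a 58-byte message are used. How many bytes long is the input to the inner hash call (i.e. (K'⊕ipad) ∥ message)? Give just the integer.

Key is 72 > 64 bytes, so it is hashed to 16 bytes then zero-padded to 64: |K'| = 64.
Inner input = (K'⊕ipad) ∥ m → 64 + 58 = 122 bytes.

122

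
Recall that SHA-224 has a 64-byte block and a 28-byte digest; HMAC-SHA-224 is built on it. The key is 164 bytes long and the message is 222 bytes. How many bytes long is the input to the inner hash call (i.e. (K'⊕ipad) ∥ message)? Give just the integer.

286

Key is 164 > 64 bytes, so it is hashed to 28 bytes then zero-padded to 64: |K'| = 64.
Inner input = (K'⊕ipad) ∥ m → 64 + 222 = 286 bytes.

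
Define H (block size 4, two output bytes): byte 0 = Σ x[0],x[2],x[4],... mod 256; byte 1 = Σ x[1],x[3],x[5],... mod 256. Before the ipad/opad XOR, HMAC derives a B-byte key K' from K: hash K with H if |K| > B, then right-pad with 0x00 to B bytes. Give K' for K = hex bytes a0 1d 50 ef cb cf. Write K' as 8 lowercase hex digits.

|K| = 6 > B = 4, so first hash the key.
H(K): even-index sum = 443 mod 256 = 187; odd-index sum = 475 mod 256 = 219 → bb db.
Zero-pad H(K) = bb db to 4 bytes: K' = bb db 00 00.

bbdb0000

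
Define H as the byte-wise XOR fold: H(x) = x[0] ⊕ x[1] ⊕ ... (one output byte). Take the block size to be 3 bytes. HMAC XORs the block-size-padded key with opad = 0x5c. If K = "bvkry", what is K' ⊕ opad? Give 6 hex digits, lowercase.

Key "bvkry" = 62 76 6b 72 79 is 5 bytes > B = 3, so hash it first: H(key) = 74, then zero-pad to 3 bytes: K' = 74 00 00.
XOR each byte with 0x5c: 74⊕5c=28, 00⊕5c=5c, 00⊕5c=5c.

285c5c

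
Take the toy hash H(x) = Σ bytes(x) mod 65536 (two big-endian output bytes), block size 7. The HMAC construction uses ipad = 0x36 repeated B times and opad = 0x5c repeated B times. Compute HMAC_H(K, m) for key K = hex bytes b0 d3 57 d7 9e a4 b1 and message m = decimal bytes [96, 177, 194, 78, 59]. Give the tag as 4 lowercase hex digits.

Key hex bytes b0 d3 57 d7 9e a4 b1 is exactly B = 7 bytes: K' = b0 d3 57 d7 9e a4 b1.
K' ⊕ ipad = 86 e5 61 e1 a8 92 87.  K' ⊕ opad = ec 8f 0b 8b c2 f8 ed.
Inner input = (K'⊕ipad) ∥ m = 86 e5 61 e1 a8 92 87 ∥ 60 b1 c2 4e 3b.
Inner hash: sum = 134+229+97+225+168+146+135+96+177+194+78+59 = 1738 → 06 ca.
Outer input = (K'⊕opad) ∥ inner = ec 8f 0b 8b c2 f8 ed ∥ 06 ca.
Outer hash (tag): sum = 236+143+11+139+194+248+237+6+202 = 1416 → 05 88.

0588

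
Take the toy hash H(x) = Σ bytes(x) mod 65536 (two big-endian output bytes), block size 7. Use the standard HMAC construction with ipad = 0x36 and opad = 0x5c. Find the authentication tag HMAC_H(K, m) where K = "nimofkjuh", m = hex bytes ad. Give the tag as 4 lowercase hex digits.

Key "nimofkjuh" = 6e 69 6d 6f 66 6b 6a 75 68 is 9 bytes > B = 7, so hash it first: H(key) = 03 cb, then zero-pad to 7 bytes: K' = 03 cb 00 00 00 00 00.
K' ⊕ ipad = 35 fd 36 36 36 36 36.  K' ⊕ opad = 5f 97 5c 5c 5c 5c 5c.
Inner input = (K'⊕ipad) ∥ m = 35 fd 36 36 36 36 36 ∥ ad.
Inner hash: sum = 53+253+54+54+54+54+54+173 = 749 → 02 ed.
Outer input = (K'⊕opad) ∥ inner = 5f 97 5c 5c 5c 5c 5c ∥ 02 ed.
Outer hash (tag): sum = 95+151+92+92+92+92+92+2+237 = 945 → 03 b1.

03b1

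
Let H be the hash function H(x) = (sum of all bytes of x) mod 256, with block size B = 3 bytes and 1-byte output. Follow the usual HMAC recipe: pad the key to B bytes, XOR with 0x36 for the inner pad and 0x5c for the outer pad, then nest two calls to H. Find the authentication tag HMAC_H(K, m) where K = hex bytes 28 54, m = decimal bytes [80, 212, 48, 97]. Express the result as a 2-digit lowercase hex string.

43

Key hex bytes 28 54 is 2 bytes ≤ B = 3; zero-pad to 3 bytes: K' = 28 54 00.
K' ⊕ ipad = 1e 62 36.  K' ⊕ opad = 74 08 5c.
Inner input = (K'⊕ipad) ∥ m = 1e 62 36 ∥ 50 d4 30 61.
Inner hash: sum = 30+98+54+80+212+48+97 = 619; mod 256 = 107 → 6b.
Outer input = (K'⊕opad) ∥ inner = 74 08 5c ∥ 6b.
Outer hash (tag): sum = 116+8+92+107 = 323; mod 256 = 67 → 43.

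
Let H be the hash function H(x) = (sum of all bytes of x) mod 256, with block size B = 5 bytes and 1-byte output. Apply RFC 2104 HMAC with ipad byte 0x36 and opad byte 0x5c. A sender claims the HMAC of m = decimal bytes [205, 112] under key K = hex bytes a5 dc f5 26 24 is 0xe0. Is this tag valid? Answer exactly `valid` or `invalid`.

Key hex bytes a5 dc f5 26 24 is exactly B = 5 bytes: K' = a5 dc f5 26 24.
K' ⊕ ipad = 93 ea c3 10 12; K' ⊕ opad = f9 80 a9 7a 78.
Inner hash: sum = 147+234+195+16+18+205+112 = 927; mod 256 = 159 → 9f.
Outer hash (recomputed tag): sum = 249+128+169+122+120+159 = 947; mod 256 = 179 → b3.
Recomputed tag = b3; claimed = e0 → mismatch.

invalid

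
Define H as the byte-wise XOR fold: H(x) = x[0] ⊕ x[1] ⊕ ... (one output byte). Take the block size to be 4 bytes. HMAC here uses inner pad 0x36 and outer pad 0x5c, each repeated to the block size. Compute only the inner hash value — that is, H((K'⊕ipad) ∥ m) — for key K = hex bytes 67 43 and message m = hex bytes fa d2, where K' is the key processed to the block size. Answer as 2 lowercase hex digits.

0c

Key hex bytes 67 43 is 2 bytes ≤ B = 4; zero-pad to 4 bytes: K' = 67 43 00 00.
K' ⊕ ipad = 51 75 36 36.
Inner input = 51 75 36 36 ∥ fa d2.
Inner hash: XOR 51⊕75⊕36⊕36⊕fa⊕d2 = 0c.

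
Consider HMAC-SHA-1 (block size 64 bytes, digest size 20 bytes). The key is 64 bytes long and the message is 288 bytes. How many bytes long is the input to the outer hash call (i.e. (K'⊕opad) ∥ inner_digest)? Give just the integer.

Key is 64 ≤ 64 bytes, zero-padded: |K'| = 64.
Outer input = (K'⊕opad) ∥ H(inner) → 64 + 20 = 84 bytes.

84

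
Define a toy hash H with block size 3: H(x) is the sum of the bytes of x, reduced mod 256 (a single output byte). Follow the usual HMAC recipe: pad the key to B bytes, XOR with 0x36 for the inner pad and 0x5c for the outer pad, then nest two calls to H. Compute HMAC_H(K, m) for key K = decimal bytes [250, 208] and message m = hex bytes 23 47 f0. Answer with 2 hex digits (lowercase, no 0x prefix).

d0

Key decimal bytes [250, 208] = fa d0 is 2 bytes ≤ B = 3; zero-pad to 3 bytes: K' = fa d0 00.
K' ⊕ ipad = cc e6 36.  K' ⊕ opad = a6 8c 5c.
Inner input = (K'⊕ipad) ∥ m = cc e6 36 ∥ 23 47 f0.
Inner hash: sum = 204+230+54+35+71+240 = 834; mod 256 = 66 → 42.
Outer input = (K'⊕opad) ∥ inner = a6 8c 5c ∥ 42.
Outer hash (tag): sum = 166+140+92+66 = 464; mod 256 = 208 → d0.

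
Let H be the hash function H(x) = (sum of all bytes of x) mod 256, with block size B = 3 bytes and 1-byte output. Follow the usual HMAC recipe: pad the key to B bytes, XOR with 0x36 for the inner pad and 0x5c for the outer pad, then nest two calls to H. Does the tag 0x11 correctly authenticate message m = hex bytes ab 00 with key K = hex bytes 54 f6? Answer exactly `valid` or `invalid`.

valid

Key hex bytes 54 f6 is 2 bytes ≤ B = 3; zero-pad to 3 bytes: K' = 54 f6 00.
K' ⊕ ipad = 62 c0 36; K' ⊕ opad = 08 aa 5c.
Inner hash: sum = 98+192+54+171+0 = 515; mod 256 = 3 → 03.
Outer hash (recomputed tag): sum = 8+170+92+3 = 273; mod 256 = 17 → 11.
Recomputed tag = 11; claimed = 11 → match.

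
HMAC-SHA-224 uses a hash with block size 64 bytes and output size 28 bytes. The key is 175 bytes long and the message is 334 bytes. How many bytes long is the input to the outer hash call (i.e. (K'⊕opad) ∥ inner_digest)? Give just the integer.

Key is 175 > 64 bytes, so it is hashed to 28 bytes then zero-padded to 64: |K'| = 64.
Outer input = (K'⊕opad) ∥ H(inner) → 64 + 28 = 92 bytes.

92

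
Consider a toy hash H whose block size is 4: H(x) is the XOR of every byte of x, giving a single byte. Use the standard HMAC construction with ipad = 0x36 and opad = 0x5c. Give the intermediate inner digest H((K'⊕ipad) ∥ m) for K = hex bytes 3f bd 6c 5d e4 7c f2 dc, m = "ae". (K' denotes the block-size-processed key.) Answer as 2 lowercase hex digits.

Key hex bytes 3f bd 6c 5d e4 7c f2 dc is 8 bytes > B = 4, so hash it first: H(key) = 05, then zero-pad to 4 bytes: K' = 05 00 00 00.
K' ⊕ ipad = 33 36 36 36.
Inner input = 33 36 36 36 ∥ 61 65.
Inner hash: XOR 33⊕36⊕36⊕36⊕61⊕65 = 01.

01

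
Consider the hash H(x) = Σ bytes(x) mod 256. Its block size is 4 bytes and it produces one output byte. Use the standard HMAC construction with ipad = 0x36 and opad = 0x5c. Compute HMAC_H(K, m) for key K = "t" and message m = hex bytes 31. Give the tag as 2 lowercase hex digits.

51

Key "t" = 74 is 1 byte ≤ B = 4; zero-pad to 4 bytes: K' = 74 00 00 00.
K' ⊕ ipad = 42 36 36 36.  K' ⊕ opad = 28 5c 5c 5c.
Inner input = (K'⊕ipad) ∥ m = 42 36 36 36 ∥ 31.
Inner hash: sum = 66+54+54+54+49 = 277; mod 256 = 21 → 15.
Outer input = (K'⊕opad) ∥ inner = 28 5c 5c 5c ∥ 15.
Outer hash (tag): sum = 40+92+92+92+21 = 337; mod 256 = 81 → 51.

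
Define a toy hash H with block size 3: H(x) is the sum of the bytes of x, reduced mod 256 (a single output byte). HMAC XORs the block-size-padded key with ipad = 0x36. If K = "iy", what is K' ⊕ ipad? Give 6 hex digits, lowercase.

Key "iy" = 69 79 is 2 bytes ≤ B = 3; zero-pad to 3 bytes: K' = 69 79 00.
XOR each byte with 0x36: 69⊕36=5f, 79⊕36=4f, 00⊕36=36.

5f4f36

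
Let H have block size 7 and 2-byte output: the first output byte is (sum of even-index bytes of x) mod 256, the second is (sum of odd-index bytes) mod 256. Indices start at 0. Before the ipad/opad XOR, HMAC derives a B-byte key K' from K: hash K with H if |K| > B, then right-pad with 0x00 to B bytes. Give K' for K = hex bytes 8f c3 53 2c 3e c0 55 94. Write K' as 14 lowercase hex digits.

75430000000000

|K| = 8 > B = 7, so first hash the key.
H(K): even-index sum = 373 mod 256 = 117; odd-index sum = 579 mod 256 = 67 → 75 43.
Zero-pad H(K) = 75 43 to 7 bytes: K' = 75 43 00 00 00 00 00.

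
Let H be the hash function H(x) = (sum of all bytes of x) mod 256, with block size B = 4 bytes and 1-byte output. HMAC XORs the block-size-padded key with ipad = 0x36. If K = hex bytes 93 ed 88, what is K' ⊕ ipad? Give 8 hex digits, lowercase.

a5dbbe36

Key hex bytes 93 ed 88 is 3 bytes ≤ B = 4; zero-pad to 4 bytes: K' = 93 ed 88 00.
XOR each byte with 0x36: 93⊕36=a5, ed⊕36=db, 88⊕36=be, 00⊕36=36.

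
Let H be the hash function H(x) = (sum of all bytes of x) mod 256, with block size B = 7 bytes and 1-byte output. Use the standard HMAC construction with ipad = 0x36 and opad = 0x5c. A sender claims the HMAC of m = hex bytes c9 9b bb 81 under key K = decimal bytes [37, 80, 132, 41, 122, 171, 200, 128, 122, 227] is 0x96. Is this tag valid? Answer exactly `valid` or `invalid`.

valid

Key decimal bytes [37, 80, 132, 41, 122, 171, 200, 128, 122, 227] = 25 50 84 29 7a ab c8 80 7a e3 is 10 bytes > B = 7, so hash it first: H(key) = ec, then zero-pad to 7 bytes: K' = ec 00 00 00 00 00 00.
K' ⊕ ipad = da 36 36 36 36 36 36; K' ⊕ opad = b0 5c 5c 5c 5c 5c 5c.
Inner hash: sum = 218+54+54+54+54+54+54+201+155+187+129 = 1214; mod 256 = 190 → be.
Outer hash (recomputed tag): sum = 176+92+92+92+92+92+92+190 = 918; mod 256 = 150 → 96.
Recomputed tag = 96; claimed = 96 → match.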